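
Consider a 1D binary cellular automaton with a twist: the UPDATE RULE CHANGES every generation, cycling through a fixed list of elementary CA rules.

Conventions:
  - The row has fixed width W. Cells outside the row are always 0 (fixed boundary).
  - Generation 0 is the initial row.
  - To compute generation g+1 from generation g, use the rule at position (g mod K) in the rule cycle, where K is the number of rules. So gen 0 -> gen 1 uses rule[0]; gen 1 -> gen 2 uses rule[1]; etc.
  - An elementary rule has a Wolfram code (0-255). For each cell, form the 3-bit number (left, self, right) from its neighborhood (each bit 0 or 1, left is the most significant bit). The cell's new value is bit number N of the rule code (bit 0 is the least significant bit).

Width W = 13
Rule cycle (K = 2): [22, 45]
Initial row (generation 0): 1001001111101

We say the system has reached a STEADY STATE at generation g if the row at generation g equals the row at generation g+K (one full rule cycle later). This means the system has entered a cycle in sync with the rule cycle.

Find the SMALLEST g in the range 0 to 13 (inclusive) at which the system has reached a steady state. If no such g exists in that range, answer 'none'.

Answer: 9

Derivation:
Gen 0: 1001001111101
Gen 1 (rule 22): 1111110000001
Gen 2 (rule 45): 1000000111101
Gen 3 (rule 22): 1100001000001
Gen 4 (rule 45): 1001101011101
Gen 5 (rule 22): 1110001000001
Gen 6 (rule 45): 1000101011101
Gen 7 (rule 22): 1101101000001
Gen 8 (rule 45): 1011011011101
Gen 9 (rule 22): 1000000000001
Gen 10 (rule 45): 1011111111101
Gen 11 (rule 22): 1000000000001
Gen 12 (rule 45): 1011111111101
Gen 13 (rule 22): 1000000000001
Gen 14 (rule 45): 1011111111101
Gen 15 (rule 22): 1000000000001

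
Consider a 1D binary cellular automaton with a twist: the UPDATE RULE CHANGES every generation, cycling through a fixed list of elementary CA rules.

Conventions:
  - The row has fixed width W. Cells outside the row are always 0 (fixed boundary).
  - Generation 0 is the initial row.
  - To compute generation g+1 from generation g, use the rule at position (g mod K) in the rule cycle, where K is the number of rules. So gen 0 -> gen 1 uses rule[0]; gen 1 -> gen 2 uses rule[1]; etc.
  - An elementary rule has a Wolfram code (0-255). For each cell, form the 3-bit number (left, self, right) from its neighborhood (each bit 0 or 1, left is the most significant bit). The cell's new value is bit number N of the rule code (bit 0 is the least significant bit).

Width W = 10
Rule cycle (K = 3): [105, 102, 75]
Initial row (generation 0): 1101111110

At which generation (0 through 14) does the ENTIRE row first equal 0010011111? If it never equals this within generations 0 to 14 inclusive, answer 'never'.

Answer: never

Derivation:
Gen 0: 1101111110
Gen 1 (rule 105): 1111000010
Gen 2 (rule 102): 0001000110
Gen 3 (rule 75): 1110011110
Gen 4 (rule 105): 1010010010
Gen 5 (rule 102): 1110110110
Gen 6 (rule 75): 1010110110
Gen 7 (rule 105): 0101111110
Gen 8 (rule 102): 1110000010
Gen 9 (rule 75): 1010111100
Gen 10 (rule 105): 0101100101
Gen 11 (rule 102): 1110101111
Gen 12 (rule 75): 1010001001
Gen 13 (rule 105): 0100100000
Gen 14 (rule 102): 1101100000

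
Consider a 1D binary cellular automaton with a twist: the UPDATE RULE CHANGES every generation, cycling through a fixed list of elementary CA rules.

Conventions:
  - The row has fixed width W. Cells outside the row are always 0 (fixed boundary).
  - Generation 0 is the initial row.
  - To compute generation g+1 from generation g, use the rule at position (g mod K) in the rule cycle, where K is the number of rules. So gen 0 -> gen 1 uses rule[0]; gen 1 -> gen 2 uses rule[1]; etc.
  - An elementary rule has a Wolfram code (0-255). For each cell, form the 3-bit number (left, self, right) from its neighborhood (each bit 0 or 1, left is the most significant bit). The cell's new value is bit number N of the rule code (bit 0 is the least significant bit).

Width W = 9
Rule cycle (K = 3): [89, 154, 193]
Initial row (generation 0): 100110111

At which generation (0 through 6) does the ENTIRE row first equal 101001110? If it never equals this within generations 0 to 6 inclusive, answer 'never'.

Gen 0: 100110111
Gen 1 (rule 89): 010110101
Gen 2 (rule 154): 100100000
Gen 3 (rule 193): 000001111
Gen 4 (rule 89): 111101001
Gen 5 (rule 154): 111000110
Gen 6 (rule 193): 011010010

Answer: never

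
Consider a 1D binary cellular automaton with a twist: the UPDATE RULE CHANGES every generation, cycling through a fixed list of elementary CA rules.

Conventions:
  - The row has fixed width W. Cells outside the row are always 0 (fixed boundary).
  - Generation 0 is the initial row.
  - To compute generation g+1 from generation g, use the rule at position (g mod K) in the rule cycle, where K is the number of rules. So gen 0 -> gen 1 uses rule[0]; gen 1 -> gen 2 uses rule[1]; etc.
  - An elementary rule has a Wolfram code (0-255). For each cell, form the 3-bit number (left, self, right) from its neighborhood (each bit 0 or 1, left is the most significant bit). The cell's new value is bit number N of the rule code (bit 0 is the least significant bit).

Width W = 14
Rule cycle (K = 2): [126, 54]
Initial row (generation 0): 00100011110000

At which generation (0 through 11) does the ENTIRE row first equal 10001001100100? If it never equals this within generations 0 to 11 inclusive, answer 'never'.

Gen 0: 00100011110000
Gen 1 (rule 126): 01110110011000
Gen 2 (rule 54): 10001001100100
Gen 3 (rule 126): 11011111111110
Gen 4 (rule 54): 00100000000001
Gen 5 (rule 126): 01110000000011
Gen 6 (rule 54): 10001000000100
Gen 7 (rule 126): 11011100001110
Gen 8 (rule 54): 00100010010001
Gen 9 (rule 126): 01110111111011
Gen 10 (rule 54): 10001000000100
Gen 11 (rule 126): 11011100001110

Answer: 2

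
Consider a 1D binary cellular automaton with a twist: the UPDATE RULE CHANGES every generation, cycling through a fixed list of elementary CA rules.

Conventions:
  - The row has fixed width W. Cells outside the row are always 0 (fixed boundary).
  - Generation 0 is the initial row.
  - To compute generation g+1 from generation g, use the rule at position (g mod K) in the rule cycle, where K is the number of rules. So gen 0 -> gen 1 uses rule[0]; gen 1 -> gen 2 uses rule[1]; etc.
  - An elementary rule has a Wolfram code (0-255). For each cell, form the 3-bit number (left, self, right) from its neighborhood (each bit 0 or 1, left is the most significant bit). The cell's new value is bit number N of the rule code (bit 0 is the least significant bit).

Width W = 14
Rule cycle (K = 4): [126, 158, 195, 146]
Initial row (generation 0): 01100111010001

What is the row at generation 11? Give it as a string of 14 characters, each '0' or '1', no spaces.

Gen 0: 01100111010001
Gen 1 (rule 126): 11111101111011
Gen 2 (rule 158): 11111001110010
Gen 3 (rule 195): 01111010110100
Gen 4 (rule 146): 10110000000010
Gen 5 (rule 126): 11111000000111
Gen 6 (rule 158): 11110100001110
Gen 7 (rule 195): 01110001110110
Gen 8 (rule 146): 10101010100001
Gen 9 (rule 126): 11111111110011
Gen 10 (rule 158): 11111111101110
Gen 11 (rule 195): 01111111100110

Answer: 01111111100110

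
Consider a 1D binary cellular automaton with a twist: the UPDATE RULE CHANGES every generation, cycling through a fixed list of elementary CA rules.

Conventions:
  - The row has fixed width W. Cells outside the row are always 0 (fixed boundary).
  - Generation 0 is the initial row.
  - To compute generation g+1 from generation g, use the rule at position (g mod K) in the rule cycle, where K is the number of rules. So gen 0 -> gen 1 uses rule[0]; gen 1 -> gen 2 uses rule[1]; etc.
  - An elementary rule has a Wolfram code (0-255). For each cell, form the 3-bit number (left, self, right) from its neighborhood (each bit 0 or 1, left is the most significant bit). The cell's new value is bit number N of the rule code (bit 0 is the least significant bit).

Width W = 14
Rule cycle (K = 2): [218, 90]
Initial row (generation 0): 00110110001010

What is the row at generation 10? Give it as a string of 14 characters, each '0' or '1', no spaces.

Answer: 10110101010001

Derivation:
Gen 0: 00110110001010
Gen 1 (rule 218): 01110111010001
Gen 2 (rule 90): 11010101001010
Gen 3 (rule 218): 11000000110001
Gen 4 (rule 90): 11100001111010
Gen 5 (rule 218): 11110011111001
Gen 6 (rule 90): 10011110001110
Gen 7 (rule 218): 01111111011111
Gen 8 (rule 90): 11000001010001
Gen 9 (rule 218): 11100010001010
Gen 10 (rule 90): 10110101010001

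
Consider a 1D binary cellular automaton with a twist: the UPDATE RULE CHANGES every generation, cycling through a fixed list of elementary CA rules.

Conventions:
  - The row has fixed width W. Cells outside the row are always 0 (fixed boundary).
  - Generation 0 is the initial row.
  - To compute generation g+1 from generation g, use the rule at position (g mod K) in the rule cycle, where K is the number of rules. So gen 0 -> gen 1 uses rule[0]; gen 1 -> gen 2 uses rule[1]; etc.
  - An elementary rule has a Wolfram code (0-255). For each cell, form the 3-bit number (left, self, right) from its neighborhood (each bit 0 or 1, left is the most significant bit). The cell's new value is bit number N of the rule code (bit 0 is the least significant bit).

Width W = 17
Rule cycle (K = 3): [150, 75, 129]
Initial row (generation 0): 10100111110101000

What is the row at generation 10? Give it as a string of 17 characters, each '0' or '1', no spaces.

Gen 0: 10100111110101000
Gen 1 (rule 150): 10111011100101100
Gen 2 (rule 75): 00101010101001101
Gen 3 (rule 129): 10000000000000000
Gen 4 (rule 150): 11000000000000000
Gen 5 (rule 75): 11011111111111111
Gen 6 (rule 129): 00001111111111110
Gen 7 (rule 150): 00010111111111101
Gen 8 (rule 75): 11100100000000100
Gen 9 (rule 129): 01000001111110001
Gen 10 (rule 150): 11100010111101011

Answer: 11100010111101011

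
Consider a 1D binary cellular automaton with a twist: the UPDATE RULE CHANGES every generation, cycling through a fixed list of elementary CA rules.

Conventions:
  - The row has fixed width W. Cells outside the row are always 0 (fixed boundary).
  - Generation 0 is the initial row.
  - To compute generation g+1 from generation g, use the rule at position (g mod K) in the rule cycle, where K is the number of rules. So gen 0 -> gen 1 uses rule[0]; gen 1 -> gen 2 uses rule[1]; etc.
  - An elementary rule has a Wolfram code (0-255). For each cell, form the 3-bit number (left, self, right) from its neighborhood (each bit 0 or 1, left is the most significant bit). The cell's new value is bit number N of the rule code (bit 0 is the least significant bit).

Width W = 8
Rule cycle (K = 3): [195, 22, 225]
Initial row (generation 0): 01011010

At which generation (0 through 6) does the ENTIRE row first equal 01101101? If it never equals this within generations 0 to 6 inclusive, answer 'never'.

Answer: 3

Derivation:
Gen 0: 01011010
Gen 1 (rule 195): 10001000
Gen 2 (rule 22): 11011100
Gen 3 (rule 225): 01101101
Gen 4 (rule 195): 10100100
Gen 5 (rule 22): 10111110
Gen 6 (rule 225): 01011110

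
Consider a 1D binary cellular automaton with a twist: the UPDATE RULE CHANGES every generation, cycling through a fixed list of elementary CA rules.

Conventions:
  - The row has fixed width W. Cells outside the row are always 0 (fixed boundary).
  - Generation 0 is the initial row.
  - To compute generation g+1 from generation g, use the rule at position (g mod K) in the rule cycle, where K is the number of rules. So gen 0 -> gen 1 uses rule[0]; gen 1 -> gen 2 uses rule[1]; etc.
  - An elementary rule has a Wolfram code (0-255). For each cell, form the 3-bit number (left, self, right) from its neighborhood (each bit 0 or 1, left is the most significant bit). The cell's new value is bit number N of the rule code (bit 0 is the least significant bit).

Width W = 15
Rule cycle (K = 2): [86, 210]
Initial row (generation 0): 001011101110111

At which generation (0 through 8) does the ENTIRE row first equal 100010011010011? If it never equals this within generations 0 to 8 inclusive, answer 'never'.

Gen 0: 001011101110111
Gen 1 (rule 86): 011000100010001
Gen 2 (rule 210): 101101010101010
Gen 3 (rule 86): 100101010101011
Gen 4 (rule 210): 011000000000001
Gen 5 (rule 86): 101100000000011
Gen 6 (rule 210): 000110000000101
Gen 7 (rule 86): 001011000001101
Gen 8 (rule 210): 010001100010100

Answer: never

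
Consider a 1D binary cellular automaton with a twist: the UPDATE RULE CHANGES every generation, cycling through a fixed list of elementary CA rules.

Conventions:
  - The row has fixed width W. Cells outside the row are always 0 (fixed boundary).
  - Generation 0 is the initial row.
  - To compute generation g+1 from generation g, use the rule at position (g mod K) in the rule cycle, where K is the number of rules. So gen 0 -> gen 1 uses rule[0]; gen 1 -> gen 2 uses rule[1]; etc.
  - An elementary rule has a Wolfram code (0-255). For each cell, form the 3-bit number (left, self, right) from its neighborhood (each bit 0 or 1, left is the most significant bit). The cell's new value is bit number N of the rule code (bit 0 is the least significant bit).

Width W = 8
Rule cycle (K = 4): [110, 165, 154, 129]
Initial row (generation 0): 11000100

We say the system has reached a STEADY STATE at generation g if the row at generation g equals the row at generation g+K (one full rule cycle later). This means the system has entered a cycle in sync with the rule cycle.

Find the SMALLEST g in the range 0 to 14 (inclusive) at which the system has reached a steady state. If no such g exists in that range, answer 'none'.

Gen 0: 11000100
Gen 1 (rule 110): 11001100
Gen 2 (rule 165): 00000001
Gen 3 (rule 154): 00000010
Gen 4 (rule 129): 11111000
Gen 5 (rule 110): 10001000
Gen 6 (rule 165): 10101011
Gen 7 (rule 154): 00000010
Gen 8 (rule 129): 11111000
Gen 9 (rule 110): 10001000
Gen 10 (rule 165): 10101011
Gen 11 (rule 154): 00000010
Gen 12 (rule 129): 11111000
Gen 13 (rule 110): 10001000
Gen 14 (rule 165): 10101011
Gen 15 (rule 154): 00000010
Gen 16 (rule 129): 11111000
Gen 17 (rule 110): 10001000
Gen 18 (rule 165): 10101011

Answer: 3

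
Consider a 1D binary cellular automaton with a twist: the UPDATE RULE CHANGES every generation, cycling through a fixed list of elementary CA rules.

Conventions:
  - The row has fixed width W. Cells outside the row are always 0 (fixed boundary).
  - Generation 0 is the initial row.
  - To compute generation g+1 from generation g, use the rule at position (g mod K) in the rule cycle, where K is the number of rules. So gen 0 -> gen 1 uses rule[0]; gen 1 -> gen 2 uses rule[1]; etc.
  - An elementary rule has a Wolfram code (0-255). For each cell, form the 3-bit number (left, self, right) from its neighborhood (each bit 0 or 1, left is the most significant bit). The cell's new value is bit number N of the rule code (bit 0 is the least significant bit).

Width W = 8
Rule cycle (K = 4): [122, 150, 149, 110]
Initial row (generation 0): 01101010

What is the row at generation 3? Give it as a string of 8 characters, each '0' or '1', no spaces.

Answer: 00010101

Derivation:
Gen 0: 01101010
Gen 1 (rule 122): 11110101
Gen 2 (rule 150): 01100101
Gen 3 (rule 149): 00010101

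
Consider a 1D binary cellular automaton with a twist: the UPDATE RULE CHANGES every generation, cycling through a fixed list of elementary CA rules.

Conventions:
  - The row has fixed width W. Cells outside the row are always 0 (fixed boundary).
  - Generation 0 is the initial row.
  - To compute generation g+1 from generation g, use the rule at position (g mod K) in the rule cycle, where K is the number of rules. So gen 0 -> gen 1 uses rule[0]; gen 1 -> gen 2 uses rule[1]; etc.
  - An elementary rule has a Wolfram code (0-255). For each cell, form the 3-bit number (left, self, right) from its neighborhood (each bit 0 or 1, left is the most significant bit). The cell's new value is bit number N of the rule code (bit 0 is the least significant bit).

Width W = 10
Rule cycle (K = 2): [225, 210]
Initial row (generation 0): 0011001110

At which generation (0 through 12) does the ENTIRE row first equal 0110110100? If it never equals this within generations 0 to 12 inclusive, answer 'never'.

Answer: 12

Derivation:
Gen 0: 0011001110
Gen 1 (rule 225): 1001000110
Gen 2 (rule 210): 0110101011
Gen 3 (rule 225): 0011010101
Gen 4 (rule 210): 0101000000
Gen 5 (rule 225): 0010011111
Gen 6 (rule 210): 0101101111
Gen 7 (rule 225): 0010110111
Gen 8 (rule 210): 0100010011
Gen 9 (rule 225): 0001000001
Gen 10 (rule 210): 0010100010
Gen 11 (rule 225): 1001001000
Gen 12 (rule 210): 0110110100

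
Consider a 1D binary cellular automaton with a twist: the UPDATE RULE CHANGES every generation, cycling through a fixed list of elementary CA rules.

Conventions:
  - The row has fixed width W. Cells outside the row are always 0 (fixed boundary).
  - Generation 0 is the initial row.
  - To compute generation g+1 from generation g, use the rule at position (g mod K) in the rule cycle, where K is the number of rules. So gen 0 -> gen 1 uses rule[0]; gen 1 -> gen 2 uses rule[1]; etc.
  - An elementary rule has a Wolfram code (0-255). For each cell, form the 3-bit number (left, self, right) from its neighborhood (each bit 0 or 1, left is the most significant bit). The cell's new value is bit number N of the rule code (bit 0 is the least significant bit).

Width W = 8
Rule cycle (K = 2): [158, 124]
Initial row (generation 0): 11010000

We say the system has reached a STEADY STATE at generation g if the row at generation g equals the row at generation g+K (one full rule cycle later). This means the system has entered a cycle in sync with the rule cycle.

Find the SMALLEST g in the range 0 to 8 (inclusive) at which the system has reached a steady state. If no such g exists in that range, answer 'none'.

Gen 0: 11010000
Gen 1 (rule 158): 10011000
Gen 2 (rule 124): 11011100
Gen 3 (rule 158): 10011010
Gen 4 (rule 124): 11011111
Gen 5 (rule 158): 10011110
Gen 6 (rule 124): 11010011
Gen 7 (rule 158): 10011110
Gen 8 (rule 124): 11010011
Gen 9 (rule 158): 10011110
Gen 10 (rule 124): 11010011

Answer: 5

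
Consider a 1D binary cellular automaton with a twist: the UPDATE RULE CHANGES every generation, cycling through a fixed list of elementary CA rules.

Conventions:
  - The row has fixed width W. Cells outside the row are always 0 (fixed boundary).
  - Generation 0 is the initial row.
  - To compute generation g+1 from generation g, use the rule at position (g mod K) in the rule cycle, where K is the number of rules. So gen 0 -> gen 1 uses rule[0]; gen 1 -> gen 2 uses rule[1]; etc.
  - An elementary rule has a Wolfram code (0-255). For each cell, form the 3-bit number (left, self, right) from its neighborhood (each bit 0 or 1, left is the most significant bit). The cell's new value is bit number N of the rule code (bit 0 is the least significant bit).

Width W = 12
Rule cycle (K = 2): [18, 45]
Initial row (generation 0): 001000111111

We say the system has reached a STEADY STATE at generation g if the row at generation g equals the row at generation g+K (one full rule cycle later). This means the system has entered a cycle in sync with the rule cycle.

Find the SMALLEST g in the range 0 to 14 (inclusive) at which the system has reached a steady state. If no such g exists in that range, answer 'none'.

Answer: 5

Derivation:
Gen 0: 001000111111
Gen 1 (rule 18): 010101000000
Gen 2 (rule 45): 011111011111
Gen 3 (rule 18): 100000000000
Gen 4 (rule 45): 101111111111
Gen 5 (rule 18): 000000000000
Gen 6 (rule 45): 111111111111
Gen 7 (rule 18): 000000000000
Gen 8 (rule 45): 111111111111
Gen 9 (rule 18): 000000000000
Gen 10 (rule 45): 111111111111
Gen 11 (rule 18): 000000000000
Gen 12 (rule 45): 111111111111
Gen 13 (rule 18): 000000000000
Gen 14 (rule 45): 111111111111
Gen 15 (rule 18): 000000000000
Gen 16 (rule 45): 111111111111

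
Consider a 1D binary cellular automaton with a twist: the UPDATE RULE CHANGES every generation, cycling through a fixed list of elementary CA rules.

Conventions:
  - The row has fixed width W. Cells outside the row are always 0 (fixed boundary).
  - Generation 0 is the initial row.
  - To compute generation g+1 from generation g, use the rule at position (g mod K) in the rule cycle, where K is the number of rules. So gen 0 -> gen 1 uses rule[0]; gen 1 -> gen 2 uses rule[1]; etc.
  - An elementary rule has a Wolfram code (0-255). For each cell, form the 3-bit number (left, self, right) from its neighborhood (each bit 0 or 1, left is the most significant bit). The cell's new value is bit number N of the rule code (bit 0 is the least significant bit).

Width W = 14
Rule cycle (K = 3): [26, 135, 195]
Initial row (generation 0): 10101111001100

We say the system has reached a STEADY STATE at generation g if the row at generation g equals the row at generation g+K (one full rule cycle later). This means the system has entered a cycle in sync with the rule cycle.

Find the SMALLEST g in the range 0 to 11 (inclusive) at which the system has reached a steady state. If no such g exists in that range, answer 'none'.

Gen 0: 10101111001100
Gen 1 (rule 26): 00001000111010
Gen 2 (rule 135): 11111011010010
Gen 3 (rule 195): 01111001000100
Gen 4 (rule 26): 11000110101010
Gen 5 (rule 135): 00011000101010
Gen 6 (rule 195): 11101011000000
Gen 7 (rule 26): 10000010100000
Gen 8 (rule 135): 10111110101111
Gen 9 (rule 195): 00011110000111
Gen 10 (rule 26): 00110001001100
Gen 11 (rule 135): 11000111010001
Gen 12 (rule 195): 01011011000110
Gen 13 (rule 26): 10010010101101
Gen 14 (rule 135): 10110110100001

Answer: none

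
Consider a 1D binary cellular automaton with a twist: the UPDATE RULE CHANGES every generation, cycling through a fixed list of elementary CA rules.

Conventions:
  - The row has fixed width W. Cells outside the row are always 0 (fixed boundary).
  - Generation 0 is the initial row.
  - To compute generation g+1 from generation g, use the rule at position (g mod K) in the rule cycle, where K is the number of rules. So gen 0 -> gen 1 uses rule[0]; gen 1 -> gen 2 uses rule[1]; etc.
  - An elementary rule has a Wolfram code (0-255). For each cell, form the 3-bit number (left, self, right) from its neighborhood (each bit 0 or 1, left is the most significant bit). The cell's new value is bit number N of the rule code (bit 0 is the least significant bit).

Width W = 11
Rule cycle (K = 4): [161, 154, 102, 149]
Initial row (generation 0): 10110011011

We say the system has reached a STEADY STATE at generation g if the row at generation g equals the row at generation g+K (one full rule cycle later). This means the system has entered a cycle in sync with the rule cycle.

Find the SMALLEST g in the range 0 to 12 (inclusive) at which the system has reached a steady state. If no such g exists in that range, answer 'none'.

Answer: none

Derivation:
Gen 0: 10110011011
Gen 1 (rule 161): 01000000100
Gen 2 (rule 154): 10100001010
Gen 3 (rule 102): 11100011110
Gen 4 (rule 149): 01011001101
Gen 5 (rule 161): 00100000010
Gen 6 (rule 154): 01010000101
Gen 7 (rule 102): 11110001111
Gen 8 (rule 149): 01101100110
Gen 9 (rule 161): 00010000000
Gen 10 (rule 154): 00101000000
Gen 11 (rule 102): 01111000000
Gen 12 (rule 149): 00110111111
Gen 13 (rule 161): 10001011110
Gen 14 (rule 154): 01010011101
Gen 15 (rule 102): 11110100111
Gen 16 (rule 149): 01100110010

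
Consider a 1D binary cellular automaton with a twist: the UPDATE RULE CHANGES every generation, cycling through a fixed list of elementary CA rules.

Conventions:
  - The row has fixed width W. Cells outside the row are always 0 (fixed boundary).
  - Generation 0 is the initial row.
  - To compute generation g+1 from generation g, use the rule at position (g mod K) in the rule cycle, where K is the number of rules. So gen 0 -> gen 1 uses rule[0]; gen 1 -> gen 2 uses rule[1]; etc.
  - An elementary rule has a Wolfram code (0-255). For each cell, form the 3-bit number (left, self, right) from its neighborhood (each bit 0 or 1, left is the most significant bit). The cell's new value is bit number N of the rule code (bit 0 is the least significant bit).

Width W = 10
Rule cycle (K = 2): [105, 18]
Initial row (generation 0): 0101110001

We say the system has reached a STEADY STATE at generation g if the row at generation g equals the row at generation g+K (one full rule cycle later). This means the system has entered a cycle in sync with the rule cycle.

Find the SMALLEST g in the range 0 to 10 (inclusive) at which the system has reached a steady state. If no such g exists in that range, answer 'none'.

Gen 0: 0101110001
Gen 1 (rule 105): 0011010100
Gen 2 (rule 18): 0100000010
Gen 3 (rule 105): 0001111000
Gen 4 (rule 18): 0010000100
Gen 5 (rule 105): 1000110001
Gen 6 (rule 18): 0101001010
Gen 7 (rule 105): 0010000100
Gen 8 (rule 18): 0101001010
Gen 9 (rule 105): 0010000100
Gen 10 (rule 18): 0101001010
Gen 11 (rule 105): 0010000100
Gen 12 (rule 18): 0101001010

Answer: 6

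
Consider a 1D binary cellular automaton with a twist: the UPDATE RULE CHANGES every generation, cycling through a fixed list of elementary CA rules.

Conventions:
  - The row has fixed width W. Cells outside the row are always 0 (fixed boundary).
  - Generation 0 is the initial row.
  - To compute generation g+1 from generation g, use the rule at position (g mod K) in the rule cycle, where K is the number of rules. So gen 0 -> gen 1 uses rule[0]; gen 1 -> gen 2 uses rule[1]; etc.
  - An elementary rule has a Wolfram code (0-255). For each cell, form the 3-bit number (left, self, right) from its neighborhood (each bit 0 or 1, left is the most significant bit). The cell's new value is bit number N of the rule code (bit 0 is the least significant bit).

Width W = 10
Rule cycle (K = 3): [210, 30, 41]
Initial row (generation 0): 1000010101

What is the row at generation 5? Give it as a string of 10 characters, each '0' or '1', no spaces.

Answer: 1110011010

Derivation:
Gen 0: 1000010101
Gen 1 (rule 210): 0100100000
Gen 2 (rule 30): 1111110000
Gen 3 (rule 41): 1000000111
Gen 4 (rule 210): 0100001011
Gen 5 (rule 30): 1110011010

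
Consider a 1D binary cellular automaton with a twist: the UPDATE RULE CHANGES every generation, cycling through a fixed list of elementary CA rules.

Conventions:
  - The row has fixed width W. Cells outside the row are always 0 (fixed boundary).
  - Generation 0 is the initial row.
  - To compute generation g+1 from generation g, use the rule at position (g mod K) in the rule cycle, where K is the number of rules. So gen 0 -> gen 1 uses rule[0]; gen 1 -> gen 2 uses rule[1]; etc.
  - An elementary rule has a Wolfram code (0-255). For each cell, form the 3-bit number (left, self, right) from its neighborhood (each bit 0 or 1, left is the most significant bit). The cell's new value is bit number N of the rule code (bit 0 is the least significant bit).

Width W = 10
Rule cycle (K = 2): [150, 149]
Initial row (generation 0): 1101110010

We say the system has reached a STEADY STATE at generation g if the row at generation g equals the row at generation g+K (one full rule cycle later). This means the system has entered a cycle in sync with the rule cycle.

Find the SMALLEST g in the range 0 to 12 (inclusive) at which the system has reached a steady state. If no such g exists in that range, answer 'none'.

Answer: none

Derivation:
Gen 0: 1101110010
Gen 1 (rule 150): 0000101111
Gen 2 (rule 149): 1110100110
Gen 3 (rule 150): 0100111001
Gen 4 (rule 149): 0110010101
Gen 5 (rule 150): 1001110101
Gen 6 (rule 149): 1100100101
Gen 7 (rule 150): 0011111101
Gen 8 (rule 149): 1001111001
Gen 9 (rule 150): 1110110111
Gen 10 (rule 149): 0100000010
Gen 11 (rule 150): 1110000111
Gen 12 (rule 149): 0101110010
Gen 13 (rule 150): 1100101111
Gen 14 (rule 149): 0010100110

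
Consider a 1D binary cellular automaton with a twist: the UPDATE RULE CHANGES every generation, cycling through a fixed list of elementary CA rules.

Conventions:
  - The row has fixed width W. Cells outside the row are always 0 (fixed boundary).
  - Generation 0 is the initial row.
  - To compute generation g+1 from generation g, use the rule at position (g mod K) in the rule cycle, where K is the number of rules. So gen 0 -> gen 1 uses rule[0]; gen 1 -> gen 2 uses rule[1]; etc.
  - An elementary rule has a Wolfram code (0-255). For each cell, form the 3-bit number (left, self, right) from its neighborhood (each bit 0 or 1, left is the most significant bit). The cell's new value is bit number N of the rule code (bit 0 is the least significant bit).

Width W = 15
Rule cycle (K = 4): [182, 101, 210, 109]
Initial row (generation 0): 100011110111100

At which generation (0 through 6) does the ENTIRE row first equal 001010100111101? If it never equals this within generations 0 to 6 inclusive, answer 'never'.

Answer: never

Derivation:
Gen 0: 100011110111100
Gen 1 (rule 182): 110101101011010
Gen 2 (rule 101): 011110111101110
Gen 3 (rule 210): 101110011100111
Gen 4 (rule 109): 111010010100101
Gen 5 (rule 182): 010111111111111
Gen 6 (rule 101): 011000000000001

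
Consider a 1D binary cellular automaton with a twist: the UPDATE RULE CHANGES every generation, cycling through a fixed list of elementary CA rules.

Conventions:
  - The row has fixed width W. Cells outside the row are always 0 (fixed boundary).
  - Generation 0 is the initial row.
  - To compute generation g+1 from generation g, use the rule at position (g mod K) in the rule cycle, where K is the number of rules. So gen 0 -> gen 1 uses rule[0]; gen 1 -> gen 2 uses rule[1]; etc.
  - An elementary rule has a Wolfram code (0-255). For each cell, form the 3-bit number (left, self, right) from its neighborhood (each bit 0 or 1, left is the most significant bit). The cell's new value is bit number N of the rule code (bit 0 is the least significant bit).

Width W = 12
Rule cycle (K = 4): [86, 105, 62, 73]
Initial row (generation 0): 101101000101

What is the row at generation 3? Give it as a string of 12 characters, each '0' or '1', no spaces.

Answer: 000110000001

Derivation:
Gen 0: 101101000101
Gen 1 (rule 86): 100101101101
Gen 2 (rule 105): 000011111110
Gen 3 (rule 62): 000110000001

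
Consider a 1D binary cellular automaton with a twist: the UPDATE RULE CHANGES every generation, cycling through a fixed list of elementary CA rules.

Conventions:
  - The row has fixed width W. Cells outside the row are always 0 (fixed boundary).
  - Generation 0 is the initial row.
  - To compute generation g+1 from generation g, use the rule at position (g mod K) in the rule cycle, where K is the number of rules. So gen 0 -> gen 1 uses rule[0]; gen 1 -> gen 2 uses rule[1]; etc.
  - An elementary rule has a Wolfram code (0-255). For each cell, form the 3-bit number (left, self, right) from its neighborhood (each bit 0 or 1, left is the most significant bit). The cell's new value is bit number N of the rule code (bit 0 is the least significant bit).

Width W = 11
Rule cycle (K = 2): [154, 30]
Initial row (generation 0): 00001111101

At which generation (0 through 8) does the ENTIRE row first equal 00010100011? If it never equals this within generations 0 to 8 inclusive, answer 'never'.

Gen 0: 00001111101
Gen 1 (rule 154): 00011111000
Gen 2 (rule 30): 00110000100
Gen 3 (rule 154): 01101001010
Gen 4 (rule 30): 11001111011
Gen 5 (rule 154): 10111110010
Gen 6 (rule 30): 10100001111
Gen 7 (rule 154): 00010011110
Gen 8 (rule 30): 00111110001

Answer: never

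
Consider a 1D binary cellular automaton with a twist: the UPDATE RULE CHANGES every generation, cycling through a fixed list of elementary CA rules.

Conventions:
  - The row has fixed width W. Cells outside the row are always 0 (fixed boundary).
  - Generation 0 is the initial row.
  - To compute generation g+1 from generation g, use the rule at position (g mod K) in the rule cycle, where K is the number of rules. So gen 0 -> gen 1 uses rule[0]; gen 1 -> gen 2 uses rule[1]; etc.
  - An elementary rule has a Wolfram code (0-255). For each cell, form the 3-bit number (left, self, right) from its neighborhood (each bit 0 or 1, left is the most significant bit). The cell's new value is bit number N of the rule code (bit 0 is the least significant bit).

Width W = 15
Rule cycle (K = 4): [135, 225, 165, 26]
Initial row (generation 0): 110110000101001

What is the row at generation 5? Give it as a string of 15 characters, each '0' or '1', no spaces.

Answer: 000110100011011

Derivation:
Gen 0: 110110000101001
Gen 1 (rule 135): 000000111101011
Gen 2 (rule 225): 111110011110101
Gen 3 (rule 165): 011100001101111
Gen 4 (rule 26): 110010011001000
Gen 5 (rule 135): 000110100011011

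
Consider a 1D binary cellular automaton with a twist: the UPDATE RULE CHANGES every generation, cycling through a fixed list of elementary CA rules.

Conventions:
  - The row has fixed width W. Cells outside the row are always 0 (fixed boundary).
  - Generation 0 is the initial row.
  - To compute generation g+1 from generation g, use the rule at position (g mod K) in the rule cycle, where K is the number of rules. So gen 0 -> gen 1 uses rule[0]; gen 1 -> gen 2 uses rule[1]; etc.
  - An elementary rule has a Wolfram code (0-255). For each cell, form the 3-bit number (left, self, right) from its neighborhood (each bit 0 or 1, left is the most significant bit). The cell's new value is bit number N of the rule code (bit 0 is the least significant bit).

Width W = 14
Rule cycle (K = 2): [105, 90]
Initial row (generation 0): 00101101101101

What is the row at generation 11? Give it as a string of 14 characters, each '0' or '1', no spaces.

Answer: 10110001011110

Derivation:
Gen 0: 00101101101101
Gen 1 (rule 105): 10011111111110
Gen 2 (rule 90): 01110000000011
Gen 3 (rule 105): 01010111111011
Gen 4 (rule 90): 10000100001011
Gen 5 (rule 105): 00110001100111
Gen 6 (rule 90): 01111011111101
Gen 7 (rule 105): 01001110000110
Gen 8 (rule 90): 10111011001111
Gen 9 (rule 105): 01101111001001
Gen 10 (rule 90): 11101001110110
Gen 11 (rule 105): 10110001011110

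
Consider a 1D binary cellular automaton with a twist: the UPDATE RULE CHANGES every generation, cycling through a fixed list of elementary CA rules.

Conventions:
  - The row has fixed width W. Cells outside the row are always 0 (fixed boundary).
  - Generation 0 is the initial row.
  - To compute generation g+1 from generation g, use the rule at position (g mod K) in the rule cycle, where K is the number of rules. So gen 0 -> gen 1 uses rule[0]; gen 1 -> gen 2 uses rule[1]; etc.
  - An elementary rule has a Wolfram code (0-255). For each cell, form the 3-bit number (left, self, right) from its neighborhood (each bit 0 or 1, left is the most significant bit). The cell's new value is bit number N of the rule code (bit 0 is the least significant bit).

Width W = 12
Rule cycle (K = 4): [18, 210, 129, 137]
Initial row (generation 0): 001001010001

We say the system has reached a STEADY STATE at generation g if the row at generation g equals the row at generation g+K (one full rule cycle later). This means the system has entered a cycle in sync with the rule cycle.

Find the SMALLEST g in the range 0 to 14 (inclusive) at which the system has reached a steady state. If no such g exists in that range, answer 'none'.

Answer: 3

Derivation:
Gen 0: 001001010001
Gen 1 (rule 18): 010110001010
Gen 2 (rule 210): 100011010001
Gen 3 (rule 129): 001000000100
Gen 4 (rule 137): 100011110001
Gen 5 (rule 18): 010100001010
Gen 6 (rule 210): 100010010001
Gen 7 (rule 129): 001000000100
Gen 8 (rule 137): 100011110001
Gen 9 (rule 18): 010100001010
Gen 10 (rule 210): 100010010001
Gen 11 (rule 129): 001000000100
Gen 12 (rule 137): 100011110001
Gen 13 (rule 18): 010100001010
Gen 14 (rule 210): 100010010001
Gen 15 (rule 129): 001000000100
Gen 16 (rule 137): 100011110001
Gen 17 (rule 18): 010100001010
Gen 18 (rule 210): 100010010001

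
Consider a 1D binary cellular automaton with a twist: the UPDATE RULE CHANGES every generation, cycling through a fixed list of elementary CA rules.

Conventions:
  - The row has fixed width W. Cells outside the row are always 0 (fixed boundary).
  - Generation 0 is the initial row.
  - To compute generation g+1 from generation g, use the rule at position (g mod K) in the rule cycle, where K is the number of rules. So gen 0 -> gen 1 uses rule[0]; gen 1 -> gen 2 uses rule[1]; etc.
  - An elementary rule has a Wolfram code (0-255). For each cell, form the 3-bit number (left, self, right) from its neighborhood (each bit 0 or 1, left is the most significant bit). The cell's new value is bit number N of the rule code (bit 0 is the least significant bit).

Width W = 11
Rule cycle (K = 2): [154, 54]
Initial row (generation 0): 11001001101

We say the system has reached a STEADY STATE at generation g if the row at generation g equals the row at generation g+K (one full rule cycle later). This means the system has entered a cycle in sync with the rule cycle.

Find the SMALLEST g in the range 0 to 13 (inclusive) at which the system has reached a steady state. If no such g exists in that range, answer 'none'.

Gen 0: 11001001101
Gen 1 (rule 154): 10110111000
Gen 2 (rule 54): 11001000100
Gen 3 (rule 154): 10110101010
Gen 4 (rule 54): 11001111111
Gen 5 (rule 154): 10111111110
Gen 6 (rule 54): 11000000001
Gen 7 (rule 154): 10100000010
Gen 8 (rule 54): 11110000111
Gen 9 (rule 154): 11101001110
Gen 10 (rule 54): 00011110001
Gen 11 (rule 154): 00111101010
Gen 12 (rule 54): 01000011111
Gen 13 (rule 154): 10100111110
Gen 14 (rule 54): 11111000001
Gen 15 (rule 154): 11110100010

Answer: none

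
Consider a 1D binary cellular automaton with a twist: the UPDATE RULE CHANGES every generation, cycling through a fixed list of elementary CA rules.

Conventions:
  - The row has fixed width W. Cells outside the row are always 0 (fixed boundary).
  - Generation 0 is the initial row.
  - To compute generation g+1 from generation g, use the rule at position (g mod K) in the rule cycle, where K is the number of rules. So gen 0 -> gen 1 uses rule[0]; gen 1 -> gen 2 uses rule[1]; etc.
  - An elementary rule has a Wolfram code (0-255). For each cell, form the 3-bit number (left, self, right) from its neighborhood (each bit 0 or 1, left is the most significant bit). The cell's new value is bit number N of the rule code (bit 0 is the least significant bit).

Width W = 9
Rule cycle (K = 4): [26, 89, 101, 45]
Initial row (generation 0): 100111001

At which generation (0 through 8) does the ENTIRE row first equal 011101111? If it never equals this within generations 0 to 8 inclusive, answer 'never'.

Gen 0: 100111001
Gen 1 (rule 26): 011100110
Gen 2 (rule 89): 010110111
Gen 3 (rule 101): 011011001
Gen 4 (rule 45): 010110001
Gen 5 (rule 26): 100101010
Gen 6 (rule 89): 010000001
Gen 7 (rule 101): 010111101
Gen 8 (rule 45): 011100011

Answer: never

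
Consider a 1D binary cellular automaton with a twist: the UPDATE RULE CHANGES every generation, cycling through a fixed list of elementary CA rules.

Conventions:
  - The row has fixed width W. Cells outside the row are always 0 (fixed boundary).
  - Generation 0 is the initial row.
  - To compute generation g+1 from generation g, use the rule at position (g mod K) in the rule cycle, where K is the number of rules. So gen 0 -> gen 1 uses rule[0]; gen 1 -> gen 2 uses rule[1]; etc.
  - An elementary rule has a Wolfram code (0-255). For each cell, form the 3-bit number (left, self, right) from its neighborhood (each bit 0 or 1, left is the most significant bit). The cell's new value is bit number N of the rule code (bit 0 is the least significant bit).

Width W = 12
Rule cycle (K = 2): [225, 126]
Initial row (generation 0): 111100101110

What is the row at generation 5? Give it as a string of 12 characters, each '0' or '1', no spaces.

Gen 0: 111100101110
Gen 1 (rule 225): 011100010110
Gen 2 (rule 126): 110110111111
Gen 3 (rule 225): 011011011111
Gen 4 (rule 126): 111111110001
Gen 5 (rule 225): 011111110100

Answer: 011111110100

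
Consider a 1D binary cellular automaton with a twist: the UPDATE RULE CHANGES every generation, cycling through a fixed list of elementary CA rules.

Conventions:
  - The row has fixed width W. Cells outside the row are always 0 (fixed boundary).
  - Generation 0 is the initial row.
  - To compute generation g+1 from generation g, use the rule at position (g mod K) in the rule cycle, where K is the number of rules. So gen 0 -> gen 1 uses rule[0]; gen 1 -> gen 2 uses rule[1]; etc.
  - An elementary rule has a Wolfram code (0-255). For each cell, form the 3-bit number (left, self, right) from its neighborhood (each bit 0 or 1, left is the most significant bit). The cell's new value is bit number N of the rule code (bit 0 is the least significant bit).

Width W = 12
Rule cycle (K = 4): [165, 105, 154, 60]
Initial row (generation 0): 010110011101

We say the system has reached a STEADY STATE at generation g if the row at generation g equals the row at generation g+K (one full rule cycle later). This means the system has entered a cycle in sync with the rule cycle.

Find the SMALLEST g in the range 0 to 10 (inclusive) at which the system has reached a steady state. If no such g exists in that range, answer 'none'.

Gen 0: 010110011101
Gen 1 (rule 165): 011000001011
Gen 2 (rule 105): 011011100111
Gen 3 (rule 154): 110011011110
Gen 4 (rule 60): 101010110001
Gen 5 (rule 165): 111111000101
Gen 6 (rule 105): 100001010010
Gen 7 (rule 154): 010010001101
Gen 8 (rule 60): 011011001011
Gen 9 (rule 165): 000100001100
Gen 10 (rule 105): 110001101101
Gen 11 (rule 154): 101011001000
Gen 12 (rule 60): 111110101100
Gen 13 (rule 165): 011101110001
Gen 14 (rule 105): 010111010100

Answer: none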